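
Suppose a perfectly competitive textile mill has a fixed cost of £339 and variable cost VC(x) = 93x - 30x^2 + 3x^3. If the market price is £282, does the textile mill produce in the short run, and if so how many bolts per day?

Produce at x = 9

Strip out fixed cost: VC = 93x - 30x^2 + 3x^3. Then AVC = 93 - 30x + 3x^2 and MC = 93 - 60x + 9x^2.
AVC is minimized where dAVC/dx = -30 + 6x = 0, at x = 5; min AVC = 93 - 30·5 + 3·5^2 = £18.
Because £282 ≥ £18, revenue can cover variable cost; the firm operates.
Set P = MC: 282 = 93 - 60x + 9x^2 → -189 - 60x + 9x^2 = 0. The roots are x = -7/3 and x = 9; the profit-maximizing output is on the rising part of MC, so x* = 9.
Check: AVC at x = 9 is £66 ≤ P, so revenue covers variable cost.
Profit = P·x − TC = 282·9 − 933 = £1605.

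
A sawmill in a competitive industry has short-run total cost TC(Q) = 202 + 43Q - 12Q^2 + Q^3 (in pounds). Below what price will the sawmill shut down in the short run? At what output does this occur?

The shutdown price is the minimum of AVC. VC = 43Q - 12Q^2 + Q^3, so AVC = 43 - 12Q + Q^2.
At the minimum of AVC, MC = AVC. MC = 43 - 24Q + 3Q^2; setting MC = AVC gives 2Q^2 - 12Q = 0, so Q = 6. min AVC = 7.
The firm shuts down for any P below £7.

£7 per unit, at Q = 6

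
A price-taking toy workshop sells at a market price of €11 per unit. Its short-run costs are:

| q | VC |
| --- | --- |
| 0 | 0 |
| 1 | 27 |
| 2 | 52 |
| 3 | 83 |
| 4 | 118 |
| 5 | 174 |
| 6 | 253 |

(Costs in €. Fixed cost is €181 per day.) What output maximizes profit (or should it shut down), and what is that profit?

q = 0 (shut down); profit = -€181

Profit at each row (π = 11q − TC): q=0: -181; q=1: -197; q=2: -211; q=3: -231; q=4: -255; q=5: -300; q=6: -368.
Profit is highest at q = 0. Equivalently, the lowest AVC in the table is 52/2 ≈ €26 at q = 2, and P = €11 falls below it — price never covers variable cost, so the firm shuts down and loses only its fixed cost.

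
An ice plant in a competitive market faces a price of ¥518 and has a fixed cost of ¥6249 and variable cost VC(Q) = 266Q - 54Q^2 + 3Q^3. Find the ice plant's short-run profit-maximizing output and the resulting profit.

Profit = -¥369 at Q = 14

AVC = 266 - 54Q + 3Q^2; min AVC = ¥23 at Q = 9. Since P = ¥518 ≥ min AVC, the firm produces.
With MC = 266 - 108Q + 9Q^2, P = MC on the upward-sloping part at Q* = 14.
TR = 518·14 = 7252. TC = 6249 + 1372 = 7621. Profit = 7252 − 7621 = -¥369.
Shutting down would mean losing the fixed cost of ¥6249, so operating at a loss of ¥369 is better by ¥5880.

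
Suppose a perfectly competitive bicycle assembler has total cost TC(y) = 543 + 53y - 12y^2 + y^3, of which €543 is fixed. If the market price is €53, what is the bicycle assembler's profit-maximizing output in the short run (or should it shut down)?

Produce at y = 8

Strip out fixed cost: VC = 53y - 12y^2 + y^3. Then AVC = 53 - 12y + y^2 and MC = 53 - 24y + 3y^2.
AVC hits its minimum where MC = AVC, at y = 6, giving min AVC = 53 - 12·6 + 6^2 = €17.
Since P = €53 ≥ min AVC = €17, price covers variable cost and the firm should produce.
P = MC gives -24y + 3y^2 = 0, with roots 0 and 8. Take the larger (rising MC): y* = 8.
Check: AVC at y = 8 is €21 ≤ P, so revenue covers variable cost.
Profit = P·y − TC = 53·8 − 711 = -€287, a loss, but smaller than the €543 fixed cost the firm would lose by shutting down.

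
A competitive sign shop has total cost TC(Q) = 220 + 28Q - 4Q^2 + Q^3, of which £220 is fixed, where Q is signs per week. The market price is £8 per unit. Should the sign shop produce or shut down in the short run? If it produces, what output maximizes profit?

From TC, MC = TC'(Q) = 28 - 8Q + 3Q^2 and AVC = VC/Q = 28 - 4Q + Q^2.
The AVC parabola has its vertex at Q = 4/2 = 2, where AVC = 28 - 4·2 + 2^2 = £24.
P = £8 lies below min AVC = £24; no output level covers variable cost.
Shutting down limits the loss to fixed cost, £220.

Shut down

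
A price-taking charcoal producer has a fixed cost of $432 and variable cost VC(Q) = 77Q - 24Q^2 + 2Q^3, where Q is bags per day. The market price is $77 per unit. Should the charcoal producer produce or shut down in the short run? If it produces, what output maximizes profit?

Produce at Q = 8

Strip out fixed cost: VC = 77Q - 24Q^2 + 2Q^3. Then AVC = 77 - 24Q + 2Q^2 and MC = 77 - 48Q + 6Q^2.
AVC hits its minimum where MC = AVC, at Q = 6, giving min AVC = 77 - 24·6 + 2·6^2 = $5.
P = $77 exceeds min AVC = $5, so the firm stays open.
Set P = MC: 77 = 77 - 48Q + 6Q^2 → -48Q + 6Q^2 = 0. The roots are Q = 0 and Q = 8; the profit-maximizing output is on the rising part of MC, so Q* = 8.
Check: AVC at Q = 8 is $13 ≤ P, so revenue covers variable cost.
Profit = P·Q − TC = 77·8 − 536 = $80.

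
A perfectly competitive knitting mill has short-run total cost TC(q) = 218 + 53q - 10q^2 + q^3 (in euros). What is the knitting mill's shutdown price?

The shutdown price is the minimum of AVC. VC = 53q - 10q^2 + q^3, so AVC = 53 - 10q + q^2.
At the minimum of AVC, MC = AVC. MC = 53 - 20q + 3q^2; setting MC = AVC gives 2q^2 - 10q = 0, so q = 5. min AVC = 28.
For P < €28 the firm produces nothing.

€28 per unit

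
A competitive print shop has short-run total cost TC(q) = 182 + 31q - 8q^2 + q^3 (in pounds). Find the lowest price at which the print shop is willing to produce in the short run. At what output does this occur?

£15 per unit, at q = 4

The firm shuts down when price falls below the minimum of average variable cost. AVC = VC/q = 31 - 8q + q^2.
At the minimum of AVC, MC = AVC. MC = 31 - 16q + 3q^2; setting MC = AVC gives 2q^2 - 8q = 0, so q = 4. min AVC = 15.
The firm shuts down for any P below £15.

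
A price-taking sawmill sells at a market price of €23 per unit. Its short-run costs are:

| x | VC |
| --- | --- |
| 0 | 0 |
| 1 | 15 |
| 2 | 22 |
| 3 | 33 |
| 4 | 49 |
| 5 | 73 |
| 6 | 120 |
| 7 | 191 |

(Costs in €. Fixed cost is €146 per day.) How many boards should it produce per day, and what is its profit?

Profit at each row (π = 23x − TC): x=0: -146; x=1: -138; x=2: -122; x=3: -110; x=4: -103; x=5: -104; x=6: -128; x=7: -176.
Profit is maximized at x = 4. AVC there is 49/4 = €12.25 ≤ P, so producing beats shutting down (which would give -€146).

x = 4; profit = -€103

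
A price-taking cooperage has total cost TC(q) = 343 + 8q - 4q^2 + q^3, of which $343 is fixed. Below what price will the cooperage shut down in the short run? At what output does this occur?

The firm shuts down when price falls below the minimum of average variable cost. AVC = VC/q = 8 - 4q + q^2.
dAVC/dq = -4 + 2q = 0 gives q = 2. min AVC = 8 - 4·2 + 2^2 = 4.
So the shutdown price is $4.

$4 per unit, at q = 2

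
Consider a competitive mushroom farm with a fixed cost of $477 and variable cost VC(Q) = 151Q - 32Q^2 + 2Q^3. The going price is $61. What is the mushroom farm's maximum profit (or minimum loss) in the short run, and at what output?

AVC = 151 - 32Q + 2Q^2 has its minimum $23 at Q = 8; price $61 clears that bar, so the firm operates.
MC = 151 - 64Q + 6Q^2. Setting P = MC and taking the root on the rising branch gives Q* = 9.
TR = 61·9 = 549. TC = 477 + 225 = 702. Profit = 549 − 702 = -$153.
By producing, the firm covers all variable cost plus $324 of fixed cost; shutting down would lose the full $477.

Profit = -$153 at Q = 9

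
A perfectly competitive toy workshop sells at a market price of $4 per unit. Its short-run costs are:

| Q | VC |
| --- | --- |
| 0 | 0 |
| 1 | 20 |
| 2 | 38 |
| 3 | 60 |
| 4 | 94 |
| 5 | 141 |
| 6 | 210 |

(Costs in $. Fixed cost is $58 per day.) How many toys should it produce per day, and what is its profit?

Q = 0 (shut down); profit = -$58

Compute π = P·Q − TC at each output: Q=0: -58; Q=1: -74; Q=2: -88; Q=3: -106; Q=4: -136; Q=5: -179; Q=6: -244.
Profit is highest at Q = 0. Equivalently, the lowest AVC in the table is 38/2 ≈ $19 at Q = 2, and P = $4 falls below it — price never covers variable cost, so the firm shuts down and loses only its fixed cost.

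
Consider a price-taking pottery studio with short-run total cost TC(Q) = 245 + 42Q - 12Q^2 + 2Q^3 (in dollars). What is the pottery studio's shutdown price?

The shutdown price is the minimum of AVC. VC = 42Q - 12Q^2 + 2Q^3, so AVC = 42 - 12Q + 2Q^2.
At the minimum of AVC, MC = AVC. MC = 42 - 24Q + 6Q^2; setting MC = AVC gives 4Q^2 - 12Q = 0, so Q = 3. min AVC = 24.
The firm shuts down for any P below $24.

$24 per unit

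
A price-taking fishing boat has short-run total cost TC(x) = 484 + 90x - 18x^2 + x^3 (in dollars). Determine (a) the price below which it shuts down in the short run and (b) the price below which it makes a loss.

Shutdown price = $9; break-even price = $57

Shutdown price = min AVC. AVC = 90 - 18x + x^2, with vertex at x = 9 and minimum $9.
ATC = 484/x + 90 - 18x + x^2. Setting dATC/dx = −484/x^2 − 18 + 2x = 0 gives x = 11 (since 2·11^3 − 18·11^2 = 484).
min ATC = 484/11 + 90 − 18·11 + 11^2 = $57. That is the break-even price.
For $9 ≤ P < $57 the firm produces at a loss; below $9 it shuts down.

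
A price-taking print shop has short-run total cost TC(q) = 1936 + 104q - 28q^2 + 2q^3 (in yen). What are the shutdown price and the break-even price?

Shutdown price = ¥6; break-even price = ¥214

AVC = 104 - 28q + 2q^2; minimized at q = 7, giving min AVC = ¥6. That is the shutdown price.
ATC = 1936/q + 104 - 28q + 2q^2. Setting dATC/dq = −1936/q^2 − 28 + 4q = 0 gives q = 11 (since 4·11^3 − 28·11^2 = 1936).
min ATC = 1936/11 + 104 − 28·11 + 2·11^2 = ¥214. That is the break-even price.
Between these two prices the firm operates at a loss; above ¥214 it earns a profit.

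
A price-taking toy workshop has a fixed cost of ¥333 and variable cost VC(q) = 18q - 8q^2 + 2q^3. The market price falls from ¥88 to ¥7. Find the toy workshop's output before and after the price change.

Output falls from 5 to 0 (the firm shuts down)

MC = 18 - 16q + 6q^2; the shutdown threshold is min AVC = ¥10 (at q = 2).
At P = ¥88 ≥ min AVC, set P = MC on the rising branch: q = 5.
At P = ¥7 < min AVC = ¥10, price no longer covers variable cost at any output, so the firm shuts down: q = 0.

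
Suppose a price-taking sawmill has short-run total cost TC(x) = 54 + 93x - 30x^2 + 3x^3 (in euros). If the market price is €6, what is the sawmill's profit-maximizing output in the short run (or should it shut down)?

Shut down

Variable cost is VC = 93x - 30x^2 + 3x^3, so AVC = VC/x = 93 - 30x + 3x^2 and MC = dTC/dx = 93 - 60x + 9x^2.
AVC hits its minimum where MC = AVC, at x = 5, giving min AVC = 93 - 30·5 + 3·5^2 = €18.
P = €6 lies below min AVC = €18; no output level covers variable cost.
Shutting down limits the loss to fixed cost, €54.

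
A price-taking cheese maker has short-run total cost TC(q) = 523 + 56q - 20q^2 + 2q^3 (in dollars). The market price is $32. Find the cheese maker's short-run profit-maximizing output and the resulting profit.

AVC = 56 - 20q + 2q^2; min AVC = $6 at q = 5. Since P = $32 ≥ min AVC, the firm produces.
With MC = 56 - 40q + 6q^2, P = MC on the upward-sloping part at q* = 6.
TR = 32·6 = 192. TC = 523 + 48 = 571. Profit = 192 − 571 = -$379.
That loss of $379 beats the $523 the firm would lose by shutting down; producing recovers $144 of fixed cost.

Profit = -$379 at q = 6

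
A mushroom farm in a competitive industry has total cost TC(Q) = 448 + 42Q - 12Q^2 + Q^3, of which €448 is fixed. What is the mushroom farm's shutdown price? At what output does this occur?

€6 per unit, at Q = 6

The shutdown price is the minimum of AVC. VC = 42Q - 12Q^2 + Q^3, so AVC = 42 - 12Q + Q^2.
dAVC/dQ = -12 + 2Q = 0 gives Q = 6. min AVC = 42 - 12·6 + 6^2 = 6.
So the shutdown price is €6.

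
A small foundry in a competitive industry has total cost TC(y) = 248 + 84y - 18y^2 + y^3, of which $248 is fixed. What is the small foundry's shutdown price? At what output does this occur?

$3 per unit, at y = 9

The firm shuts down when price falls below the minimum of average variable cost. AVC = VC/y = 84 - 18y + y^2.
At the minimum of AVC, MC = AVC. MC = 84 - 36y + 3y^2; setting MC = AVC gives 2y^2 - 18y = 0, so y = 9. min AVC = 3.
For P < $3 the firm produces nothing.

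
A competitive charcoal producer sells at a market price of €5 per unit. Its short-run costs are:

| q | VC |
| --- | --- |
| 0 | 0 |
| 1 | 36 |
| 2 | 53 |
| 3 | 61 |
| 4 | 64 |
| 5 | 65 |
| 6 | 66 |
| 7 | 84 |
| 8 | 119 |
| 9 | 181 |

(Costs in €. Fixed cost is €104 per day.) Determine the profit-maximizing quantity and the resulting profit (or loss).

Profit at each row (π = 5q − TC): q=0: -104; q=1: -135; q=2: -147; q=3: -150; q=4: -148; q=5: -144; q=6: -140; q=7: -153; q=8: -183; q=9: -240.
Profit is highest at q = 0. Equivalently, the lowest AVC in the table is 66/6 ≈ €11 at q = 6, and P = €5 falls below it — price never covers variable cost, so the firm shuts down and loses only its fixed cost.

q = 0 (shut down); profit = -€104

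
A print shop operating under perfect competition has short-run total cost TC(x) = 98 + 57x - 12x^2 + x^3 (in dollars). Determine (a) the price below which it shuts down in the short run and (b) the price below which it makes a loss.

Shutdown price = $21; break-even price = $36

Shutdown price = min AVC. AVC = 57 - 12x + x^2, with vertex at x = 6 and minimum $21.
ATC = 98/x + 57 - 12x + x^2. Setting dATC/dx = −98/x^2 − 12 + 2x = 0 gives x = 7 (since 2·7^3 − 12·7^2 = 98).
min ATC = 98/7 + 57 − 12·7 + 7^2 = $36. That is the break-even price.
For $21 ≤ P < $36 the firm produces at a loss; below $21 it shuts down.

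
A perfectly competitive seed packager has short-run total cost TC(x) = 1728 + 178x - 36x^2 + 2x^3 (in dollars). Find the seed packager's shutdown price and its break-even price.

Shutdown price = $16; break-even price = $178

Shutdown price = min AVC. AVC = 178 - 36x + 2x^2, with vertex at x = 9 and minimum $16.
ATC = 1728/x + 178 - 36x + 2x^2. Setting dATC/dx = −1728/x^2 − 36 + 4x = 0 gives x = 12 (since 4·12^3 − 36·12^2 = 1728).
min ATC = 1728/12 + 178 − 36·12 + 2·12^2 = $178. That is the break-even price.
For $16 ≤ P < $178 the firm produces at a loss; below $16 it shuts down.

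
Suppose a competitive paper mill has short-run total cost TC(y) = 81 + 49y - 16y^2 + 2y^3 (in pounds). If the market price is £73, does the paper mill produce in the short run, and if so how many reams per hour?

Produce at y = 6

Strip out fixed cost: VC = 49y - 16y^2 + 2y^3. Then AVC = 49 - 16y + 2y^2 and MC = 49 - 32y + 6y^2.
AVC is minimized where dAVC/dy = -16 + 4y = 0, at y = 4; min AVC = 49 - 16·4 + 2·4^2 = £17.
P = £73 exceeds min AVC = £17, so the firm stays open.
Set P = MC: 73 = 49 - 32y + 6y^2 → -24 - 32y + 6y^2 = 0. The roots are y = -2/3 and y = 6; the profit-maximizing output is on the rising part of MC, so y* = 6.
Check: AVC at y = 6 is £25 ≤ P, so revenue covers variable cost.
Profit = P·y − TC = 73·6 − 231 = £207.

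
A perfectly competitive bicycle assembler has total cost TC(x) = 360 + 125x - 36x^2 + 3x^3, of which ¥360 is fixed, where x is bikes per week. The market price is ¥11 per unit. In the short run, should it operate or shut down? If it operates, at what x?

Shut down

Strip out fixed cost: VC = 125x - 36x^2 + 3x^3. Then AVC = 125 - 36x + 3x^2 and MC = 125 - 72x + 9x^2.
AVC is minimized where dAVC/dx = -36 + 6x = 0, at x = 6; min AVC = 125 - 36·6 + 3·6^2 = ¥17.
P = ¥11 lies below min AVC = ¥17; no output level covers variable cost.
Shutting down limits the loss to fixed cost, ¥360.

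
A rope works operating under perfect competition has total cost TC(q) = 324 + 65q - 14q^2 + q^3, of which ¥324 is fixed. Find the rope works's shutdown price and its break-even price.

Shutdown price = min AVC. AVC = 65 - 14q + q^2, with vertex at q = 7 and minimum ¥16.
ATC = 324/q + 65 - 14q + q^2. Setting dATC/dq = −324/q^2 − 14 + 2q = 0 gives q = 9 (since 2·9^3 − 14·9^2 = 324).
min ATC = 324/9 + 65 − 14·9 + 9^2 = ¥56. That is the break-even price.
For ¥16 ≤ P < ¥56 the firm produces at a loss; below ¥16 it shuts down.

Shutdown price = ¥16; break-even price = ¥56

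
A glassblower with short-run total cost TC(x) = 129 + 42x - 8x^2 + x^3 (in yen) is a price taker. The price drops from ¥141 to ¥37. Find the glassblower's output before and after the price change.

Output falls from 9 to 5

AVC = 42 - 8x + x^2, minimized at x = 4 where min AVC = ¥26. MC = 42 - 16x + 3x^2.
With P = ¥141 above the shutdown price, P = MC gives x = 9.
At P = ¥37 ≥ min AVC, set P = MC: x = 5. The firm stays open but cuts output.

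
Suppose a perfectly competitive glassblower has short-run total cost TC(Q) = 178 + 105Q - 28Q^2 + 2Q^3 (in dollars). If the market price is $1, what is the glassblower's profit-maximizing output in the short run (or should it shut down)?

Shut down

From TC, MC = TC'(Q) = 105 - 56Q + 6Q^2 and AVC = VC/Q = 105 - 28Q + 2Q^2.
AVC is minimized where dAVC/dQ = -28 + 4Q = 0, at Q = 7; min AVC = 105 - 28·7 + 2·7^2 = $7.
P = $1 lies below min AVC = $7; no output level covers variable cost.
The firm minimizes its loss by shutting down and losing only its fixed cost of $178.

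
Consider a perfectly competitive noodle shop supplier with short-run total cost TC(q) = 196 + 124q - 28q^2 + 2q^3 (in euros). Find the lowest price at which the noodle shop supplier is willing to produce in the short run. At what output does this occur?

The shutdown price is the minimum of AVC. VC = 124q - 28q^2 + 2q^3, so AVC = 124 - 28q + 2q^2.
dAVC/dq = -28 + 4q = 0 gives q = 7. min AVC = 124 - 28·7 + 2·7^2 = 26.
So the shutdown price is €26.

€26 per unit, at q = 7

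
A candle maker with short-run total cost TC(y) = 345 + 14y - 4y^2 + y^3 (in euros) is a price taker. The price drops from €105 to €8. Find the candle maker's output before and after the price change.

Output falls from 7 to 0 (the firm shuts down)

MC = 14 - 8y + 3y^2; the shutdown threshold is min AVC = €10 (at y = 2).
With P = €105 above the shutdown price, P = MC gives y = 7.
At P = €8 < min AVC = €10, price no longer covers variable cost at any output, so the firm shuts down: y = 0.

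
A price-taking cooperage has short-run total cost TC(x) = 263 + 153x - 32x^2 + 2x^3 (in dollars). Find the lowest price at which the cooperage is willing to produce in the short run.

Short-run supply begins at min AVC. From VC = 153x - 32x^2 + 2x^3, AVC = 153 - 32x + 2x^2.
At the minimum of AVC, MC = AVC. MC = 153 - 64x + 6x^2; setting MC = AVC gives 4x^2 - 32x = 0, so x = 8. min AVC = 25.
The firm shuts down for any P below $25.

$25 per unit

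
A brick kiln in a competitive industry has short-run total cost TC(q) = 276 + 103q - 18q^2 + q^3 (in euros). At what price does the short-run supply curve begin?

Short-run supply begins at min AVC. From VC = 103q - 18q^2 + q^3, AVC = 103 - 18q + q^2.
dAVC/dq = -18 + 2q = 0 gives q = 9. min AVC = 103 - 18·9 + 9^2 = 22.
The firm shuts down for any P below €22.

€22 per unit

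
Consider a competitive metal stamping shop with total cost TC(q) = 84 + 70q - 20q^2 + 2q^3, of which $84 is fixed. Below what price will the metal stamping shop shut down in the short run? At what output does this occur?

The shutdown price is the minimum of AVC. VC = 70q - 20q^2 + 2q^3, so AVC = 70 - 20q + 2q^2.
At the minimum of AVC, MC = AVC. MC = 70 - 40q + 6q^2; setting MC = AVC gives 4q^2 - 20q = 0, so q = 5. min AVC = 20.
For P < $20 the firm produces nothing.

$20 per unit, at q = 5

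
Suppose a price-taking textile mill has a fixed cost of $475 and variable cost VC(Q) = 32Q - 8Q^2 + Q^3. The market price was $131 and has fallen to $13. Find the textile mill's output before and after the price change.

MC = 32 - 16Q + 3Q^2; the shutdown threshold is min AVC = $16 (at Q = 4).
With P = $131 above the shutdown price, P = MC gives Q = 9.
At P = $13 < min AVC = $16, price no longer covers variable cost at any output, so the firm shuts down: Q = 0.

Output falls from 9 to 0 (the firm shuts down)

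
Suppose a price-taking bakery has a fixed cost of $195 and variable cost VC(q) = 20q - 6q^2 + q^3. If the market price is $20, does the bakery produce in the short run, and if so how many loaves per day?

Strip out fixed cost: VC = 20q - 6q^2 + q^3. Then AVC = 20 - 6q + q^2 and MC = 20 - 12q + 3q^2.
AVC hits its minimum where MC = AVC, at q = 3, giving min AVC = 20 - 6·3 + 3^2 = $11.
Since P = $20 ≥ min AVC = $11, price covers variable cost and the firm should produce.
Set P = MC: 20 = 20 - 12q + 3q^2 → -12q + 3q^2 = 0. The roots are q = 0 and q = 4; the profit-maximizing output is on the rising part of MC, so q* = 4.
Check: AVC at q = 4 is $12 ≤ P, so revenue covers variable cost.
Profit = P·q − TC = 20·4 − 243 = -$163, a loss, but smaller than the $195 fixed cost the firm would lose by shutting down.

Produce at q = 4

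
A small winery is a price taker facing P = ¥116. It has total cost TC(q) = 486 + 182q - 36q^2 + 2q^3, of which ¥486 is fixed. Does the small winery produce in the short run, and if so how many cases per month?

Produce at q = 11

Variable cost is VC = 182q - 36q^2 + 2q^3, so AVC = VC/q = 182 - 36q + 2q^2 and MC = dTC/dq = 182 - 72q + 6q^2.
AVC hits its minimum where MC = AVC, at q = 9, giving min AVC = 182 - 36·9 + 2·9^2 = ¥20.
Because ¥116 ≥ ¥20, revenue can cover variable cost; the firm operates.
Solving P = MC: 66 - 72q + 6q^2 = 0 ⇒ q = 1 or 11. On the upward-sloping branch, q* = 11.
Check: AVC at q = 11 is ¥28 ≤ P, so revenue covers variable cost.
Profit = P·q − TC = 116·11 − 794 = ¥482.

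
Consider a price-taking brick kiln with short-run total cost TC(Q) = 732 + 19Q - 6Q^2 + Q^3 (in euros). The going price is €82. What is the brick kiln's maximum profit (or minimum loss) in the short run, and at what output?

Profit = -€340 at Q = 7

AVC = 19 - 6Q + Q^2 has its minimum €10 at Q = 3; price €82 clears that bar, so the firm operates.
With MC = 19 - 12Q + 3Q^2, P = MC on the upward-sloping part at Q* = 7.
TR = 82·7 = 574. TC = 732 + 182 = 914. Profit = 574 − 914 = -€340.
By producing, the firm covers all variable cost plus €392 of fixed cost; shutting down would lose the full €732.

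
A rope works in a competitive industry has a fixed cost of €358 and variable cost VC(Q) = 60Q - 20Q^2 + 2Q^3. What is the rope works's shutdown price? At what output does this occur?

€10 per unit, at Q = 5

The firm shuts down when price falls below the minimum of average variable cost. AVC = VC/Q = 60 - 20Q + 2Q^2.
dAVC/dQ = -20 + 4Q = 0 gives Q = 5. min AVC = 60 - 20·5 + 2·5^2 = 10.
For P < €10 the firm produces nothing.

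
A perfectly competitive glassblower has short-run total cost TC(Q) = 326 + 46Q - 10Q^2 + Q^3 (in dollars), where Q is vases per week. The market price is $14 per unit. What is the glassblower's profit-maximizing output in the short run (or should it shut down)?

Shut down

From TC, MC = TC'(Q) = 46 - 20Q + 3Q^2 and AVC = VC/Q = 46 - 10Q + Q^2.
The AVC parabola has its vertex at Q = 10/2 = 5, where AVC = 46 - 10·5 + 5^2 = $21.
P = $14 lies below min AVC = $21; no output level covers variable cost.
The firm minimizes its loss by shutting down and losing only its fixed cost of $326.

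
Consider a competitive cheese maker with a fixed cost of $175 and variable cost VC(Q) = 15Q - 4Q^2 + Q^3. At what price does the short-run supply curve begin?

Short-run supply begins at min AVC. From VC = 15Q - 4Q^2 + Q^3, AVC = 15 - 4Q + Q^2.
At the minimum of AVC, MC = AVC. MC = 15 - 8Q + 3Q^2; setting MC = AVC gives 2Q^2 - 4Q = 0, so Q = 2. min AVC = 11.
So the shutdown price is $11.

$11 per unit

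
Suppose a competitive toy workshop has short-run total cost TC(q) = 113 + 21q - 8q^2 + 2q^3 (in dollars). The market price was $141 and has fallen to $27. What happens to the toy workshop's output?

Output falls from 6 to 3

AVC = 21 - 8q + 2q^2, minimized at q = 2 where min AVC = $13. MC = 21 - 16q + 6q^2.
At P = $141 ≥ min AVC, set P = MC on the rising branch: q = 6.
At P = $27 ≥ min AVC, set P = MC: q = 3. The firm stays open but cuts output.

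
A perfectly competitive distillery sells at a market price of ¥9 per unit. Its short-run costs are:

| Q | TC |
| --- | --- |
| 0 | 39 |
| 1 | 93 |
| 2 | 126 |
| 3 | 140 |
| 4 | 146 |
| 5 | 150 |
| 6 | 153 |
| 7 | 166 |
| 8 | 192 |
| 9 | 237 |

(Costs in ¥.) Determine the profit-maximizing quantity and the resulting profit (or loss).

Tabulate TR − TC: Q=0: -39; Q=1: -84; Q=2: -108; Q=3: -113; Q=4: -110; Q=5: -105; Q=6: -99; Q=7: -103; Q=8: -120; Q=9: -156.
Profit is highest at Q = 0. Equivalently, the lowest AVC in the table is 127/7 ≈ ¥18.14 at Q = 7, and P = ¥9 falls below it — price never covers variable cost, so the firm shuts down and loses only its fixed cost.

Q = 0 (shut down); profit = -¥39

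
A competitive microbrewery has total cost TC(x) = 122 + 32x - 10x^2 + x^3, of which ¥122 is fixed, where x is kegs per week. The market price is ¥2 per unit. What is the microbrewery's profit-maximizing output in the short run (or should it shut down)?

Shut down

Strip out fixed cost: VC = 32x - 10x^2 + x^3. Then AVC = 32 - 10x + x^2 and MC = 32 - 20x + 3x^2.
AVC is minimized where dAVC/dx = -10 + 2x = 0, at x = 5; min AVC = 32 - 10·5 + 5^2 = ¥7.
With P < min AVC (¥2 < ¥7), every unit sold adds to the loss.
Shutting down limits the loss to fixed cost, ¥122.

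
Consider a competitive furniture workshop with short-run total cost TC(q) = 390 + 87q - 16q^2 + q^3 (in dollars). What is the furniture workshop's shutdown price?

Short-run supply begins at min AVC. From VC = 87q - 16q^2 + q^3, AVC = 87 - 16q + q^2.
At the minimum of AVC, MC = AVC. MC = 87 - 32q + 3q^2; setting MC = AVC gives 2q^2 - 16q = 0, so q = 8. min AVC = 23.
The firm shuts down for any P below $23.

$23 per unit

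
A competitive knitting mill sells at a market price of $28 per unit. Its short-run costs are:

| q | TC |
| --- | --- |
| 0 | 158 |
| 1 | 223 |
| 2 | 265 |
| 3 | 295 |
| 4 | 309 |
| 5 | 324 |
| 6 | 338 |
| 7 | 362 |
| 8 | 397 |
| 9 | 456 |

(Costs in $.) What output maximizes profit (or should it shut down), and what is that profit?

Profit at each row (π = 28q − TC): q=0: -158; q=1: -195; q=2: -209; q=3: -211; q=4: -197; q=5: -184; q=6: -170; q=7: -166; q=8: -173; q=9: -204.
Profit is highest at q = 0. Equivalently, the lowest AVC in the table is 204/7 ≈ $29.14 at q = 7, and P = $28 falls below it — price never covers variable cost, so the firm shuts down and loses only its fixed cost.

q = 0 (shut down); profit = -$158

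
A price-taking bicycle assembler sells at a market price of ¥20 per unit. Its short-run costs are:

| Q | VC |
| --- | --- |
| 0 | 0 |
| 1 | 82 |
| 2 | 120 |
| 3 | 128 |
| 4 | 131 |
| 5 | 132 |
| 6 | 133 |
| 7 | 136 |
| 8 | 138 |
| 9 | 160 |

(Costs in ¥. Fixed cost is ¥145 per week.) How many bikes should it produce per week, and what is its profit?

Q = 8; profit = -¥123

Tabulate TR − TC: Q=0: -145; Q=1: -207; Q=2: -225; Q=3: -213; Q=4: -196; Q=5: -177; Q=6: -158; Q=7: -141; Q=8: -123; Q=9: -125.
Profit is maximized at Q = 8. AVC there is 138/8 = ¥17.25 ≤ P, so producing beats shutting down (which would give -¥145).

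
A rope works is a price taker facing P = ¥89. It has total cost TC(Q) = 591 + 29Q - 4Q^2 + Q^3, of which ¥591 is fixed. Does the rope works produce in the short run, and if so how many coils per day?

Produce at Q = 6

Variable cost is VC = 29Q - 4Q^2 + Q^3, so AVC = VC/Q = 29 - 4Q + Q^2 and MC = dTC/dQ = 29 - 8Q + 3Q^2.
AVC hits its minimum where MC = AVC, at Q = 2, giving min AVC = 29 - 4·2 + 2^2 = ¥25.
Since P = ¥89 ≥ min AVC = ¥25, price covers variable cost and the firm should produce.
P = MC gives -60 - 8Q + 3Q^2 = 0, with roots -10/3 and 6. Take the larger (rising MC): Q* = 6.
Check: AVC at Q = 6 is ¥41 ≤ P, so revenue covers variable cost.
Profit = P·Q − TC = 89·6 − 837 = -¥303, a loss, but smaller than the ¥591 fixed cost the firm would lose by shutting down.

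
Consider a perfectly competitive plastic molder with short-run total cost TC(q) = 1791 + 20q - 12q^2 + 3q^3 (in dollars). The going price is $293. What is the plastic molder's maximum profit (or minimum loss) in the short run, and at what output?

Profit = -$321 at q = 7

AVC = 20 - 12q + 3q^2; min AVC = $8 at q = 2. Since P = $293 ≥ min AVC, the firm produces.
MC = 20 - 24q + 9q^2. Setting P = MC and taking the root on the rising branch gives q* = 7.
TR = 293·7 = 2051. TC = 1791 + 581 = 2372. Profit = 2051 − 2372 = -$321.
By producing, the firm covers all variable cost plus $1470 of fixed cost; shutting down would lose the full $1791.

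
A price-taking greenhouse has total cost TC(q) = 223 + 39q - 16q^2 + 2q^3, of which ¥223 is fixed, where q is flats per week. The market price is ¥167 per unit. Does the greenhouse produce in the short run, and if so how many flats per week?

Produce at q = 8

Variable cost is VC = 39q - 16q^2 + 2q^3, so AVC = VC/q = 39 - 16q + 2q^2 and MC = dTC/dq = 39 - 32q + 6q^2.
AVC hits its minimum where MC = AVC, at q = 4, giving min AVC = 39 - 16·4 + 2·4^2 = ¥7.
Because ¥167 ≥ ¥7, revenue can cover variable cost; the firm operates.
Solving P = MC: -128 - 32q + 6q^2 = 0 ⇒ q = -8/3 or 8. On the upward-sloping branch, q* = 8.
Check: AVC at q = 8 is ¥39 ≤ P, so revenue covers variable cost.
Profit = P·q − TC = 167·8 − 535 = ¥801.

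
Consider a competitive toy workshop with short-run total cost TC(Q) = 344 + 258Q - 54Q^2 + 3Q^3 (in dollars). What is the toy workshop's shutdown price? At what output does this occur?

Short-run supply begins at min AVC. From VC = 258Q - 54Q^2 + 3Q^3, AVC = 258 - 54Q + 3Q^2.
At the minimum of AVC, MC = AVC. MC = 258 - 108Q + 9Q^2; setting MC = AVC gives 6Q^2 - 54Q = 0, so Q = 9. min AVC = 15.
For P < $15 the firm produces nothing.

$15 per unit, at Q = 9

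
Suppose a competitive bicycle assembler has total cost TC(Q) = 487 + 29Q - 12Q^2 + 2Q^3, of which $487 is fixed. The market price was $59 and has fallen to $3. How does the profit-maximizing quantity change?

Output falls from 5 to 0 (the firm shuts down)

AVC = 29 - 12Q + 2Q^2, minimized at Q = 3 where min AVC = $11. MC = 29 - 24Q + 6Q^2.
At P = $59 ≥ min AVC, set P = MC on the rising branch: Q = 5.
At P = $3 < min AVC = $11, price no longer covers variable cost at any output, so the firm shuts down: Q = 0.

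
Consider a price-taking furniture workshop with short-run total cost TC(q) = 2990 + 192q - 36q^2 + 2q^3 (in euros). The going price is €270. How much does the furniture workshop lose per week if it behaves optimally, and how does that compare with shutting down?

AVC = 192 - 36q + 2q^2 has its minimum €30 at q = 9; price €270 clears that bar, so the firm operates.
MC = 192 - 72q + 6q^2. Setting P = MC and taking the root on the rising branch gives q* = 13.
TR = 270·13 = 3510. TC = 2990 + 806 = 3796. Profit = 3510 − 3796 = -€286.
Shutting down would mean losing the fixed cost of €2990, so operating at a loss of €286 is better by €2704.

Profit = -€286 at q = 13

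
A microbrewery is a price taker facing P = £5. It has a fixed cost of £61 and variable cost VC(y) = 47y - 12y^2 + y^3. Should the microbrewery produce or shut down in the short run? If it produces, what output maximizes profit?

Variable cost is VC = 47y - 12y^2 + y^3, so AVC = VC/y = 47 - 12y + y^2 and MC = dTC/dy = 47 - 24y + 3y^2.
AVC is minimized where dAVC/dy = -12 + 2y = 0, at y = 6; min AVC = 47 - 12·6 + 6^2 = £11.
P = £5 lies below min AVC = £11; no output level covers variable cost.
Best response: produce nothing and absorb the £61 fixed cost.

Shut down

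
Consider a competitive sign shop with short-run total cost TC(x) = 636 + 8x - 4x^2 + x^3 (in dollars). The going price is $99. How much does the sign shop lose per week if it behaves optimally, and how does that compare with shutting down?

Profit = -$146 at x = 7

AVC = 8 - 4x + x^2 has its minimum $4 at x = 2; price $99 clears that bar, so the firm operates.
MC = 8 - 8x + 3x^2. Setting P = MC and taking the root on the rising branch gives x* = 7.
TR = 99·7 = 693. TC = 636 + 203 = 839. Profit = 693 − 839 = -$146.
Shutting down would mean losing the fixed cost of $636, so operating at a loss of $146 is better by $490.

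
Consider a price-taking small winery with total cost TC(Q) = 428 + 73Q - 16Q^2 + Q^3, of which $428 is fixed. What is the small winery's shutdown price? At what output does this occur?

The firm shuts down when price falls below the minimum of average variable cost. AVC = VC/Q = 73 - 16Q + Q^2.
At the minimum of AVC, MC = AVC. MC = 73 - 32Q + 3Q^2; setting MC = AVC gives 2Q^2 - 16Q = 0, so Q = 8. min AVC = 9.
The firm shuts down for any P below $9.

$9 per unit, at Q = 8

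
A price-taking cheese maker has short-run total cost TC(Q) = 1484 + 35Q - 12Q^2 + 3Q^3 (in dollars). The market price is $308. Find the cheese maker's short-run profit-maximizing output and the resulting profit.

Profit = -$14 at Q = 7

AVC = 35 - 12Q + 3Q^2; min AVC = $23 at Q = 2. Since P = $308 ≥ min AVC, the firm produces.
With MC = 35 - 24Q + 9Q^2, P = MC on the upward-sloping part at Q* = 7.
TR = 308·7 = 2156. TC = 1484 + 686 = 2170. Profit = 2156 − 2170 = -$14.
That loss of $14 beats the $1484 the firm would lose by shutting down; producing recovers $1470 of fixed cost.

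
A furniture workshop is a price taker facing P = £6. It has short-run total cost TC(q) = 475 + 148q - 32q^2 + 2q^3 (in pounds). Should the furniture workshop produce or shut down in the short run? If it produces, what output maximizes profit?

Variable cost is VC = 148q - 32q^2 + 2q^3, so AVC = VC/q = 148 - 32q + 2q^2 and MC = dTC/dq = 148 - 64q + 6q^2.
AVC is minimized where dAVC/dq = -32 + 4q = 0, at q = 8; min AVC = 148 - 32·8 + 2·8^2 = £20.
With P < min AVC (£6 < £20), every unit sold adds to the loss.
Shutting down limits the loss to fixed cost, £475.

Shut down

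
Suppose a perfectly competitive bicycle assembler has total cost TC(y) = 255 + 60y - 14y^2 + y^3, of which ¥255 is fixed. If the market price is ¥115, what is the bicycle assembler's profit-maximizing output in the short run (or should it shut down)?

From TC, MC = TC'(y) = 60 - 28y + 3y^2 and AVC = VC/y = 60 - 14y + y^2.
AVC is minimized where dAVC/dy = -14 + 2y = 0, at y = 7; min AVC = 60 - 14·7 + 7^2 = ¥11.
P = ¥115 exceeds min AVC = ¥11, so the firm stays open.
Solving P = MC: -55 - 28y + 3y^2 = 0 ⇒ y = -5/3 or 11. On the upward-sloping branch, y* = 11.
Check: AVC at y = 11 is ¥27 ≤ P, so revenue covers variable cost.
Profit = P·y − TC = 115·11 − 552 = ¥713.

Produce at y = 11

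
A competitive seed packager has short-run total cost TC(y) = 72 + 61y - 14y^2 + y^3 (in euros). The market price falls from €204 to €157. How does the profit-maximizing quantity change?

AVC = 61 - 14y + y^2, minimized at y = 7 where min AVC = €12. MC = 61 - 28y + 3y^2.
With P = €204 above the shutdown price, P = MC gives y = 13.
At P = €157 ≥ min AVC, set P = MC: y = 12. The firm stays open but cuts output.

Output falls from 13 to 12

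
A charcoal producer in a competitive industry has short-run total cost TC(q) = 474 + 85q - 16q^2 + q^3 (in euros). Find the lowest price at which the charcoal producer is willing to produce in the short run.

Short-run supply begins at min AVC. From VC = 85q - 16q^2 + q^3, AVC = 85 - 16q + q^2.
dAVC/dq = -16 + 2q = 0 gives q = 8. min AVC = 85 - 16·8 + 8^2 = 21.
So the shutdown price is €21.

€21 per unit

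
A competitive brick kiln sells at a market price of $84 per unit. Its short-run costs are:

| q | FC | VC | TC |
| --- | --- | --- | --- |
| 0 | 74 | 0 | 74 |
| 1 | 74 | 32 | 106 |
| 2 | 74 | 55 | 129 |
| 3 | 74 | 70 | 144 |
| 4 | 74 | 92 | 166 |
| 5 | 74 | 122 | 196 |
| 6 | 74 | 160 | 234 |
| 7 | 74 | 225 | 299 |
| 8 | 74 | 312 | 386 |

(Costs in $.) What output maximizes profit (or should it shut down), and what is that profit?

q = 7; profit = $289

Tabulate TR − TC: q=0: -74; q=1: -22; q=2: 39; q=3: 108; q=4: 170; q=5: 224; q=6: 270; q=7: 289; q=8: 286.
Profit is maximized at q = 7. AVC there is 225/7 = $32.14 ≤ P, so producing beats shutting down (which would give -$74).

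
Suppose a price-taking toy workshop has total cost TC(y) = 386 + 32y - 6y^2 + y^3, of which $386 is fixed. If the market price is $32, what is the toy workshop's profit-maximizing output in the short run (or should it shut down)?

From TC, MC = TC'(y) = 32 - 12y + 3y^2 and AVC = VC/y = 32 - 6y + y^2.
The AVC parabola has its vertex at y = 6/2 = 3, where AVC = 32 - 6·3 + 3^2 = $23.
Since P = $32 ≥ min AVC = $23, price covers variable cost and the firm should produce.
Solving P = MC: -12y + 3y^2 = 0 ⇒ y = 0 or 4. On the upward-sloping branch, y* = 4.
Check: AVC at y = 4 is $24 ≤ P, so revenue covers variable cost.
Profit = P·y − TC = 32·4 − 482 = -$354, a loss, but smaller than the $386 fixed cost the firm would lose by shutting down.

Produce at y = 4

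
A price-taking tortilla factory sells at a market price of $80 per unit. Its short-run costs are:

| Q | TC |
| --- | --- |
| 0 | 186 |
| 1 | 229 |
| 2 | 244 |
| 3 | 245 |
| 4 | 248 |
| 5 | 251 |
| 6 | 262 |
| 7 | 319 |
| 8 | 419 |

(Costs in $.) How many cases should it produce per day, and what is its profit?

Q = 7; profit = $241

Compute π = P·Q − TC at each output: Q=0: -186; Q=1: -149; Q=2: -84; Q=3: -5; Q=4: 72; Q=5: 149; Q=6: 218; Q=7: 241; Q=8: 221.
Profit is maximized at Q = 7. AVC there is 133/7 = $19 ≤ P, so producing beats shutting down (which would give -$186).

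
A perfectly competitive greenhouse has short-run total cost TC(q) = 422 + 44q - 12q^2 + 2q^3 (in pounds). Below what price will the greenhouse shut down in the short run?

The firm shuts down when price falls below the minimum of average variable cost. AVC = VC/q = 44 - 12q + 2q^2.
dAVC/dq = -12 + 4q = 0 gives q = 3. min AVC = 44 - 12·3 + 2·3^2 = 26.
The firm shuts down for any P below £26.

£26 per unit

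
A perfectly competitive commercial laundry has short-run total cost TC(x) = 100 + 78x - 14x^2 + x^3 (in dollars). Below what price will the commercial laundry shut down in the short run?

$29 per unit

The firm shuts down when price falls below the minimum of average variable cost. AVC = VC/x = 78 - 14x + x^2.
At the minimum of AVC, MC = AVC. MC = 78 - 28x + 3x^2; setting MC = AVC gives 2x^2 - 14x = 0, so x = 7. min AVC = 29.
For P < $29 the firm produces nothing.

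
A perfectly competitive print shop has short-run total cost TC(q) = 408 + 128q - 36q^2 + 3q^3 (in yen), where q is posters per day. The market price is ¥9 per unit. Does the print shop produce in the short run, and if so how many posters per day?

Variable cost is VC = 128q - 36q^2 + 3q^3, so AVC = VC/q = 128 - 36q + 3q^2 and MC = dTC/dq = 128 - 72q + 9q^2.
AVC hits its minimum where MC = AVC, at q = 6, giving min AVC = 128 - 36·6 + 3·6^2 = ¥20.
With P < min AVC (¥9 < ¥20), every unit sold adds to the loss.
Shutting down limits the loss to fixed cost, ¥408.

Shut down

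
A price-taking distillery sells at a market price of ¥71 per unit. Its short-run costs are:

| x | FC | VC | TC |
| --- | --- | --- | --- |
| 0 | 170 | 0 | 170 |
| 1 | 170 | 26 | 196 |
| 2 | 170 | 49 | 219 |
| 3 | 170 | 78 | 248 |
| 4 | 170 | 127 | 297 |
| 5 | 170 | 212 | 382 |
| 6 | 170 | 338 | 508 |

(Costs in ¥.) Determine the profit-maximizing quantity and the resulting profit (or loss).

Compute π = P·x − TC at each output: x=0: -170; x=1: -125; x=2: -77; x=3: -35; x=4: -13; x=5: -27; x=6: -82.
Profit is maximized at x = 4. AVC there is 127/4 = ¥31.75 ≤ P, so producing beats shutting down (which would give -¥170).

x = 4; profit = -¥13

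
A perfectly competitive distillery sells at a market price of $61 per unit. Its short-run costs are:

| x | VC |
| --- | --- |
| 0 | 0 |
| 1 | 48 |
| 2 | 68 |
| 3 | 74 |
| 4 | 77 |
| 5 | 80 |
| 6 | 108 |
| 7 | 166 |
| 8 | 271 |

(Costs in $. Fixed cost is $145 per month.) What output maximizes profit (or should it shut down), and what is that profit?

x = 7; profit = $116

Profit at each row (π = 61x − TC): x=0: -145; x=1: -132; x=2: -91; x=3: -36; x=4: 22; x=5: 80; x=6: 113; x=7: 116; x=8: 72.
Profit is maximized at x = 7. AVC there is 166/7 = $23.71 ≤ P, so producing beats shutting down (which would give -$145).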